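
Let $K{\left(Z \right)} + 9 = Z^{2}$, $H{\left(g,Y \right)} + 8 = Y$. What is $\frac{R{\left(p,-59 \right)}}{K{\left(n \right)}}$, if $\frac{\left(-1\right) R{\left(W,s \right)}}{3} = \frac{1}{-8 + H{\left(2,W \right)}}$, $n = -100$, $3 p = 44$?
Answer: $\frac{9}{39964} \approx 0.0002252$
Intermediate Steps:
$p = \frac{44}{3}$ ($p = \frac{1}{3} \cdot 44 = \frac{44}{3} \approx 14.667$)
$H{\left(g,Y \right)} = -8 + Y$
$R{\left(W,s \right)} = - \frac{3}{-16 + W}$ ($R{\left(W,s \right)} = - \frac{3}{-8 + \left(-8 + W\right)} = - \frac{3}{-16 + W}$)
$K{\left(Z \right)} = -9 + Z^{2}$
$\frac{R{\left(p,-59 \right)}}{K{\left(n \right)}} = \frac{\left(-3\right) \frac{1}{-16 + \frac{44}{3}}}{-9 + \left(-100\right)^{2}} = \frac{\left(-3\right) \frac{1}{- \frac{4}{3}}}{-9 + 10000} = \frac{\left(-3\right) \left(- \frac{3}{4}\right)}{9991} = \frac{9}{4} \cdot \frac{1}{9991} = \frac{9}{39964}$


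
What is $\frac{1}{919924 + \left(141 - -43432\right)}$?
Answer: $\frac{1}{963497} \approx 1.0379 \cdot 10^{-6}$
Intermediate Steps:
$\frac{1}{919924 + \left(141 - -43432\right)} = \frac{1}{919924 + \left(141 + 43432\right)} = \frac{1}{919924 + 43573} = \frac{1}{963497}$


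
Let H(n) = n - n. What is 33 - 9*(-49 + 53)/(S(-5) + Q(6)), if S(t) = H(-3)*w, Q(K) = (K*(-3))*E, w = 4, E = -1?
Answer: 31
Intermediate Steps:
H(n) = 0
Q(K) = 3*K (Q(K) = (K*(-3))*(-1) = -3*K*(-1) = 3*K)
S(t) = 0 (S(t) = 0*4 = 0)
33 - 9*(-49 + 53)/(S(-5) + Q(6)) = 33 - 9*(-49 + 53)/(0 + 3*6) = 33 - 36/(0 + 18) = 33 - 36/18 = 33 - 9*2/9 = 33 - 2 = 31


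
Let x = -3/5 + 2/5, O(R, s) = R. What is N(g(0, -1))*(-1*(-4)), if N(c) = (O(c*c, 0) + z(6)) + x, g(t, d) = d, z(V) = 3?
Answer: 76/5 ≈ 15.200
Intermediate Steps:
x = -⅕ (x = -3*⅕ + 2*(⅕) = -⅗ + ⅖ = -⅕ ≈ -0.20000)
N(c) = 14/5 + c² (N(c) = (c*c + 3) - ⅕ = (c² + 3) - ⅕ = (3 + c²) - ⅕ = 14/5 + c²)
N(g(0, -1))*(-1*(-4)) = (14/5 + (-1)²)*(-1*(-4)) = (14/5 + 1)*4 = (19/5)*4 = 76/5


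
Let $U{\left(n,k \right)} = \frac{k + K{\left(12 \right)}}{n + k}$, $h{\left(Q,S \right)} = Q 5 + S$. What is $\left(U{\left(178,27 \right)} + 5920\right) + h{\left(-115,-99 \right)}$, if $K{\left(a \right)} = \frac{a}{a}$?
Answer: $\frac{1075458}{205} \approx 5246.1$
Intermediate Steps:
$K{\left(a \right)} = 1$
$h{\left(Q,S \right)} = S + 5 Q$ ($h{\left(Q,S \right)} = 5 Q + S = S + 5 Q$)
$U{\left(n,k \right)} = \frac{1 + k}{k + n}$ ($U{\left(n,k \right)} = \frac{k + 1}{n + k} = \frac{1 + k}{k + n}$)
$\left(U{\left(178,27 \right)} + 5920\right) + h{\left(-115,-99 \right)} = \left(\frac{1 + 27}{27 + 178} + 5920\right) + \left(-99 + 5 \left(-115\right)\right) = \left(\frac{1}{205} \cdot 28 + 5920\right) - 674 = \left(\frac{28}{205} + 5920\right) - 674 = \frac{1213628}{205} - 674 = \frac{1075458}{205}$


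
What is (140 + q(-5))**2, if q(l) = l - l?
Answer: 19600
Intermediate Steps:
q(l) = 0
(140 + q(-5))**2 = (140 + 0)**2 = 140**2 = 19600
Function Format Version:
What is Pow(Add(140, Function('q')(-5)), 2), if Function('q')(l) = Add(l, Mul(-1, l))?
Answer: 19600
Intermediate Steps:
Function('q')(l) = 0
Pow(Add(140, Function('q')(-5)), 2) = Pow(Add(140, 0), 2) = Pow(140, 2) = 19600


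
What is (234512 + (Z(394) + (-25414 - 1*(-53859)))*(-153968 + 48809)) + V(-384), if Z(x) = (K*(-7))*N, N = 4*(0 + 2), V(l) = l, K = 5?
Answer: -2961569107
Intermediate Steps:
N = 8 (N = 4*2 = 8)
Z(x) = -280 (Z(x) = (5*(-7))*8 = -35*8 = -280)
(234512 + (Z(394) + (-25414 - 1*(-53859)))*(-153968 + 48809)) + V(-384) = (234512 + (-280 + (-25414 - 1*(-53859)))*(-153968 + 48809)) - 384 = (234512 + (-280 + (-25414 + 53859))*(-105159)) - 384 = (234512 + (-280 + 28445)*(-105159)) - 384 = (234512 + 28165*(-105159)) - 384 = (234512 - 2961803235) - 384 = -2961568723 - 384 = -2961569107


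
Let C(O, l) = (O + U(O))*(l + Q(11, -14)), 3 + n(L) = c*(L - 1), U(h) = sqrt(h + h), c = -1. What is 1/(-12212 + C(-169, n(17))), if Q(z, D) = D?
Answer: I/(-6635*I + 429*sqrt(2)) ≈ -0.00014947 + 1.3667e-5*I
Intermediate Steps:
U(h) = sqrt(2)*sqrt(h) (U(h) = sqrt(2*h) = sqrt(2)*sqrt(h))
n(L) = -2 - L (n(L) = -3 - (L - 1) = -3 - (-1 + L) = -3 + (1 - L) = -2 - L)
C(O, l) = (-14 + l)*(O + sqrt(2)*sqrt(O)) (C(O, l) = (O + sqrt(2)*sqrt(O))*(l - 14) = (O + sqrt(2)*sqrt(O))*(-14 + l) = (-14 + l)*(O + sqrt(2)*sqrt(O)))
1/(-12212 + C(-169, n(17))) = 1/(-12212 + (-14*(-169) - 169*(-2 - 1*17) - 14*sqrt(2)*sqrt(-169) + (-2 - 1*17)*sqrt(2)*sqrt(-169))) = 1/(-12212 + (2366 - 169*(-2 - 17) - 14*sqrt(2)*13*I + (-2 - 17)*sqrt(2)*(13*I))) = 1/(-12212 + (2366 - 169*(-19) - 182*I*sqrt(2) - 19*sqrt(2)*13*I)) = 1/(-12212 + (2366 + 3211 - 182*I*sqrt(2) - 247*I*sqrt(2))) = 1/(-12212 + (5577 - 429*I*sqrt(2))) = 1/(-6635 - 429*I*sqrt(2))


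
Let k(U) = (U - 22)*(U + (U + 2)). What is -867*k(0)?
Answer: 38148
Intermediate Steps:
k(U) = (-22 + U)*(2 + 2*U) (k(U) = (-22 + U)*(U + (2 + U)) = (-22 + U)*(2 + 2*U))
-867*k(0) = -867*(-44 - 42*0 + 2*0**2) = -867*(-44 + 0 + 2*0) = -867*(-44 + 0 + 0) = -867*(-44) = 38148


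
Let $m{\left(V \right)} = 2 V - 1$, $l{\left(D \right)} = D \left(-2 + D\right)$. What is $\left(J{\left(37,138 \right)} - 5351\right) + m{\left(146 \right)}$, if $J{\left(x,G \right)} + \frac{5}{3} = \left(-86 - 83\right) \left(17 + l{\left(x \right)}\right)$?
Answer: $- \frac{680369}{3} \approx -2.2679 \cdot 10^{5}$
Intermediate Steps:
$m{\left(V \right)} = -1 + 2 V$
$J{\left(x,G \right)} = - \frac{8624}{3} - 169 x \left(-2 + x\right)$ ($J{\left(x,G \right)} = - \frac{5}{3} + \left(-86 - 83\right) \left(17 + x \left(-2 + x\right)\right) = - \frac{5}{3} - 169 \left(17 + x \left(-2 + x\right)\right) = - \frac{5}{3} - \left(2873 + 169 x \left(-2 + x\right)\right) = - \frac{8624}{3} - 169 x \left(-2 + x\right)$)
$\left(J{\left(37,138 \right)} - 5351\right) + m{\left(146 \right)} = \left(\left(- \frac{8624}{3} - 6253 \left(-2 + 37\right)\right) - 5351\right) + \left(-1 + 2 \cdot 146\right) = \left(\left(- \frac{8624}{3} - 6253 \cdot 35\right) - 5351\right) + \left(-1 + 292\right) = \left(\left(- \frac{8624}{3} - 218855\right) - 5351\right) + 291 = \left(- \frac{665189}{3} - 5351\right) + 291 = - \frac{681242}{3} + 291 = - \frac{680369}{3}$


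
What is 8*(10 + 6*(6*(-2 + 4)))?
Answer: 656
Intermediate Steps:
8*(10 + 6*(6*(-2 + 4))) = 8*(10 + 6*(6*2)) = 8*(10 + 6*12) = 8*(10 + 72) = 8*82 = 656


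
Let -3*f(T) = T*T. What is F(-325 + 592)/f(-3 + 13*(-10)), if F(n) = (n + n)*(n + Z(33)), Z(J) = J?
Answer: -480600/17689 ≈ -27.169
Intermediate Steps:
F(n) = 2*n*(33 + n) (F(n) = (n + n)*(n + 33) = (2*n)*(33 + n) = 2*n*(33 + n))
f(T) = -T²/3 (f(T) = -T*T/3 = -T²/3)
F(-325 + 592)/f(-3 + 13*(-10)) = (2*(-325 + 592)*(33 + (-325 + 592)))/((-(-3 + 13*(-10))²/3)) = (2*267*(33 + 267))/((-(-3 - 130)²/3)) = (2*267*300)/((-⅓*(-133)²)) = 160200/((-⅓*17689)) = 160200/(-17689/3) = 160200*(-3/17689) = -480600/17689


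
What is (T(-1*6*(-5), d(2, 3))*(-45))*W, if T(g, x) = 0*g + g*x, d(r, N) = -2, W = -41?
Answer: -110700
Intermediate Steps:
T(g, x) = g*x (T(g, x) = 0 + g*x = g*x)
(T(-1*6*(-5), d(2, 3))*(-45))*W = (((-1*6*(-5))*(-2))*(-45))*(-41) = ((-6*(-5)*(-2))*(-45))*(-41) = ((30*(-2))*(-45))*(-41) = -60*(-45)*(-41) = 2700*(-41) = -110700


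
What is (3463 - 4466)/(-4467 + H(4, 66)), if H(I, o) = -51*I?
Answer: 1003/4671 ≈ 0.21473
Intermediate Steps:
H(I, o) = -51*I
(3463 - 4466)/(-4467 + H(4, 66)) = (3463 - 4466)/(-4467 - 51*4) = -1003/(-4467 - 204) = -1003/(-4671) = -1003*(-1/4671) = 1003/4671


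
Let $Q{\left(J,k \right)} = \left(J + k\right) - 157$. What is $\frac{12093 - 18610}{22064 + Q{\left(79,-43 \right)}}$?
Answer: $- \frac{6517}{21943} \approx -0.297$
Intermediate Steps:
$Q{\left(J,k \right)} = -157 + J + k$
$\frac{12093 - 18610}{22064 + Q{\left(79,-43 \right)}} = \frac{12093 - 18610}{22064 - 121} = - \frac{6517}{22064 - 121} = - \frac{6517}{21943}$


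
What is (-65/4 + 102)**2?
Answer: 117649/16 ≈ 7353.1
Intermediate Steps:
(-65/4 + 102)**2 = (343/4)**2 = 117649/16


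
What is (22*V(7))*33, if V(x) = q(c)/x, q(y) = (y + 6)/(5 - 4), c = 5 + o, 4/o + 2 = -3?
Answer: 37026/35 ≈ 1057.9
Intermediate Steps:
o = -⅘ (o = 4/(-2 - 3) = 4/(-5) = 4*(-⅕) = -⅘ ≈ -0.80000)
c = 21/5 (c = 5 - ⅘ = 21/5 ≈ 4.2000)
q(y) = 6 + y (q(y) = (6 + y)/1 = (6 + y)*1 = 6 + y)
V(x) = 51/(5*x) (V(x) = (6 + 21/5)/x = 51/(5*x))
(22*V(7))*33 = (22*((51/5)/7))*33 = (22*((51/5)*(⅐)))*33 = (22*(51/35))*33 = (1122/35)*33 = 37026/35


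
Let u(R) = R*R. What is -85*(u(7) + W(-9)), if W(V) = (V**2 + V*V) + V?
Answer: -17170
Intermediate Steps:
u(R) = R**2
W(V) = V + 2*V**2 (W(V) = (V**2 + V**2) + V = 2*V**2 + V = V + 2*V**2)
-85*(u(7) + W(-9)) = -85*(7**2 - 9*(1 + 2*(-9))) = -85*(49 - 9*(1 - 18)) = -85*(49 - 9*(-17)) = -85*(49 + 153) = -85*202 = -17170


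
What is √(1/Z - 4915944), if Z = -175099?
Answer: I*√284917146769267/7613 ≈ 2217.2*I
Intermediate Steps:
√(1/Z - 4915944) = √(1/(-175099) - 4915944) = √(-1/175099 - 4915944) = √(-860776878457/175099) = I*√284917146769267/7613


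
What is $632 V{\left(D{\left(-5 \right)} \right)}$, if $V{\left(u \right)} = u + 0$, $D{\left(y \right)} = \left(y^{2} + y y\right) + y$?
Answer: $28440$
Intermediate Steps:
$D{\left(y \right)} = y + 2 y^{2}$ ($D{\left(y \right)} = \left(y^{2} + y^{2}\right) + y = 2 y^{2} + y = y + 2 y^{2}$)
$V{\left(u \right)} = u$
$632 V{\left(D{\left(-5 \right)} \right)} = 632 \left(- 5 \left(1 + 2 \left(-5\right)\right)\right) = 632 \left(- 5 \left(1 - 10\right)\right) = 632 \left(\left(-5\right) \left(-9\right)\right) = 632 \cdot 45 = 28440$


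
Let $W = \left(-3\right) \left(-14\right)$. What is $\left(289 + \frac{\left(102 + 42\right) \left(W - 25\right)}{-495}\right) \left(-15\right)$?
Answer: $- \frac{46869}{11} \approx -4260.8$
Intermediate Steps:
$W = 42$
$\left(289 + \frac{\left(102 + 42\right) \left(W - 25\right)}{-495}\right) \left(-15\right) = \left(289 + \frac{\left(102 + 42\right) \left(42 - 25\right)}{-495}\right) \left(-15\right) = \left(289 + 144 \cdot 17 \left(- \frac{1}{495}\right)\right) \left(-15\right) = \left(289 + 2448 \left(- \frac{1}{495}\right)\right) \left(-15\right) = \left(289 - \frac{272}{55}\right) \left(-15\right) = \frac{15623}{55} \left(-15\right) = - \frac{46869}{11}$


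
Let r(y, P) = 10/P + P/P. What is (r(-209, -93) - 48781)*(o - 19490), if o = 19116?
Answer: 1696669700/93 ≈ 1.8244e+7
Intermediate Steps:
r(y, P) = 1 + 10/P (r(y, P) = 10/P + 1 = 1 + 10/P)
(r(-209, -93) - 48781)*(o - 19490) = ((10 - 93)/(-93) - 48781)*(19116 - 19490) = (-1/93*(-83) - 48781)*(-374) = (83/93 - 48781)*(-374) = -4536550/93*(-374) = 1696669700/93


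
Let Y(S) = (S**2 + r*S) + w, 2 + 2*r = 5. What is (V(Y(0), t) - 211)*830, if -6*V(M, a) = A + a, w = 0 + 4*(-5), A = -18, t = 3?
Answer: -173055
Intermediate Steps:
r = 3/2 (r = -1 + (1/2)*5 = -1 + 5/2 = 3/2 ≈ 1.5000)
w = -20 (w = 0 - 20 = -20)
Y(S) = -20 + S**2 + 3*S/2 (Y(S) = (S**2 + 3*S/2) - 20 = -20 + S**2 + 3*S/2)
V(M, a) = 3 - a/6 (V(M, a) = -(-18 + a)/6 = 3 - a/6)
(V(Y(0), t) - 211)*830 = ((3 - 1/6*3) - 211)*830 = ((3 - 1/2) - 211)*830 = (5/2 - 211)*830 = -417/2*830 = -173055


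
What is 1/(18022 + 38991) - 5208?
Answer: -296923703/57013 ≈ -5208.0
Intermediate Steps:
1/(18022 + 38991) - 5208 = 1/57013 - 5208 = -296923703/57013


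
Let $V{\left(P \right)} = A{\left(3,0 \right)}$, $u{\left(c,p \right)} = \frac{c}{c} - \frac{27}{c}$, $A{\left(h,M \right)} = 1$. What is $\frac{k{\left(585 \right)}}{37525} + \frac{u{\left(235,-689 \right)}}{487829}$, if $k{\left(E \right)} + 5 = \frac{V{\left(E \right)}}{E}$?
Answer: $- \frac{66128155412}{503317509771375} \approx -0.00013138$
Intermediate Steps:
$u{\left(c,p \right)} = 1 - \frac{27}{c}$
$V{\left(P \right)} = 1$
$k{\left(E \right)} = -5 + \frac{1}{E}$ ($k{\left(E \right)} = -5 + 1 \frac{1}{E} = -5 + \frac{1}{E}$)
$\frac{k{\left(585 \right)}}{37525} + \frac{u{\left(235,-689 \right)}}{487829} = \frac{-5 + \frac{1}{585}}{37525} + \frac{\frac{1}{235} \left(-27 + 235\right)}{487829} = \left(-5 + \frac{1}{585}\right) \frac{1}{37525} + \frac{1}{235} \cdot 208 \cdot \frac{1}{487829} = \left(- \frac{2924}{585}\right) \frac{1}{37525} + \frac{208}{235} \cdot \frac{1}{487829} = - \frac{2924}{21952125} + \frac{208}{114639815} = - \frac{66128155412}{503317509771375}$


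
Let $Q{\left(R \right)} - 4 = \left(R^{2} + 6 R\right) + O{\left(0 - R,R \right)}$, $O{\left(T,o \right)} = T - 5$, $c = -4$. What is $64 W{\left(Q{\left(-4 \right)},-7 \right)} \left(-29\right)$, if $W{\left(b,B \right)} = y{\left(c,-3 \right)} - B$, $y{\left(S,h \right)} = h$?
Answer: $-7424$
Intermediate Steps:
$O{\left(T,o \right)} = -5 + T$
$Q{\left(R \right)} = -1 + R^{2} + 5 R$ ($Q{\left(R \right)} = 4 + \left(\left(R^{2} + 6 R\right) + \left(-5 + \left(0 - R\right)\right)\right) = 4 - \left(5 - R^{2} - 5 R\right) = 4 + \left(-5 + R^{2} + 5 R\right) = -1 + R^{2} + 5 R$)
$W{\left(b,B \right)} = -3 - B$
$64 W{\left(Q{\left(-4 \right)},-7 \right)} \left(-29\right) = 64 \left(-3 - -7\right) \left(-29\right) = 64 \left(-3 + 7\right) \left(-29\right) = 64 \cdot 4 \left(-29\right) = 256 \left(-29\right) = -7424$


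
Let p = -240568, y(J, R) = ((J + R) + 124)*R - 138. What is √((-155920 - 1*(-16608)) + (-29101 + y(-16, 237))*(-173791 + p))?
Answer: I*√21764760146 ≈ 1.4753e+5*I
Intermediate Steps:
y(J, R) = -138 + R*(124 + J + R) (y(J, R) = (124 + J + R)*R - 138 = R*(124 + J + R) - 138 = -138 + R*(124 + J + R))
√((-155920 - 1*(-16608)) + (-29101 + y(-16, 237))*(-173791 + p)) = √((-155920 - 1*(-16608)) + (-29101 + (-138 + 237² + 124*237 - 16*237))*(-173791 - 240568)) = √((-155920 + 16608) + (-29101 + (-138 + 56169 + 29388 - 3792))*(-414359)) = √(-139312 + (-29101 + 81627)*(-414359)) = √(-139312 + 52526*(-414359)) = √(-139312 - 21764620834) = √(-21764760146) = I*√21764760146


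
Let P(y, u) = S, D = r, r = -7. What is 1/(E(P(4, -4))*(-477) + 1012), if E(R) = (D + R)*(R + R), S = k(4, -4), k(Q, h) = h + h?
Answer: -1/113468 ≈ -8.8131e-6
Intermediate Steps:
D = -7
k(Q, h) = 2*h
S = -8 (S = 2*(-4) = -8)
P(y, u) = -8
E(R) = 2*R*(-7 + R) (E(R) = (-7 + R)*(R + R) = (-7 + R)*(2*R) = 2*R*(-7 + R))
1/(E(P(4, -4))*(-477) + 1012) = 1/((2*(-8)*(-7 - 8))*(-477) + 1012) = 1/((2*(-8)*(-15))*(-477) + 1012) = 1/(240*(-477) + 1012) = 1/(-114480 + 1012) = 1/(-113468) = -1/113468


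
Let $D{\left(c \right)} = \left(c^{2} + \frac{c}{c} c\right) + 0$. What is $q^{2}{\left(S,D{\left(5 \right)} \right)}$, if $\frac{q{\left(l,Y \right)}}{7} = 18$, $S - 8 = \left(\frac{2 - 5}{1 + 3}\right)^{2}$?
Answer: $15876$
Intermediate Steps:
$D{\left(c \right)} = c + c^{2}$ ($D{\left(c \right)} = \left(c^{2} + 1 c\right) + 0 = \left(c^{2} + c\right) + 0 = \left(c + c^{2}\right) + 0 = c + c^{2}$)
$S = \frac{137}{16}$ ($S = 8 + \left(\frac{2 - 5}{1 + 3}\right)^{2} = 8 + \left(- \frac{3}{4}\right)^{2} = 8 + \frac{9}{16} = \frac{137}{16} \approx 8.5625$)
$q{\left(l,Y \right)} = 126$ ($q{\left(l,Y \right)} = 7 \cdot 18 = 126$)
$q^{2}{\left(S,D{\left(5 \right)} \right)} = 126^{2} = 15876$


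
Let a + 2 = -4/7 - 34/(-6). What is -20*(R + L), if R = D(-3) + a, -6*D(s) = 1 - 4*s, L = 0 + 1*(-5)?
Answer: 570/7 ≈ 81.429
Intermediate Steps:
L = -5 (L = 0 - 5 = -5)
D(s) = -⅙ + 2*s/3 (D(s) = -(1 - 4*s)/6 = -⅙ + 2*s/3)
a = 65/21 (a = -2 + (-4/7 - 34/(-6)) = -2 + (-4*⅐ - 34*(-⅙)) = -2 + (-4/7 + 17/3) = -2 + 107/21 = 65/21 ≈ 3.0952)
R = 13/14 (R = (-⅙ + (⅔)*(-3)) + 65/21 = (-⅙ - 2) + 65/21 = -13/6 + 65/21 = 13/14 ≈ 0.92857)
-20*(R + L) = -20*(13/14 - 5) = -20*(-57/14) = 570/7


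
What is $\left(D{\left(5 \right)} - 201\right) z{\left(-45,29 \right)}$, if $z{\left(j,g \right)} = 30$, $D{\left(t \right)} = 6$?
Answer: $-5850$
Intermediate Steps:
$\left(D{\left(5 \right)} - 201\right) z{\left(-45,29 \right)} = \left(6 - 201\right) 30 = \left(-195\right) 30 = -5850$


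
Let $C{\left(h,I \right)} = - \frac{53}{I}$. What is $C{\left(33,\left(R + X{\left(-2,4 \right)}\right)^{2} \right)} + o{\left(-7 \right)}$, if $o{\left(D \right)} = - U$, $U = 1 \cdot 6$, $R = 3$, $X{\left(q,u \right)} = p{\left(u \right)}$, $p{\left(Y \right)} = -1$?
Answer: $- \frac{77}{4} \approx -19.25$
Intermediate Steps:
$X{\left(q,u \right)} = -1$
$U = 6$
$o{\left(D \right)} = -6$ ($o{\left(D \right)} = \left(-1\right) 6 = -6$)
$C{\left(33,\left(R + X{\left(-2,4 \right)}\right)^{2} \right)} + o{\left(-7 \right)} = - \frac{53}{\left(3 - 1\right)^{2}} - 6 = - \frac{53}{2^{2}} - 6 = - \frac{53}{4} - 6 = - \frac{77}{4}$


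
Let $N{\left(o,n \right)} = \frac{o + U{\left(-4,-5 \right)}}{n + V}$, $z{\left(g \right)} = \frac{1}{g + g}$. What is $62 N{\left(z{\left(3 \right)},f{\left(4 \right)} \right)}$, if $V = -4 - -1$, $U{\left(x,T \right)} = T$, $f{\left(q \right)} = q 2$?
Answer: $- \frac{899}{15} \approx -59.933$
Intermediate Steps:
$f{\left(q \right)} = 2 q$
$z{\left(g \right)} = \frac{1}{2 g}$
$V = -3$ ($V = -4 + 1 = -3$)
$N{\left(o,n \right)} = \frac{-5 + o}{-3 + n}$ ($N{\left(o,n \right)} = \frac{o - 5}{n - 3} = \frac{-5 + o}{-3 + n}$)
$62 N{\left(z{\left(3 \right)},f{\left(4 \right)} \right)} = 62 \frac{-5 + \frac{1}{2 \cdot 3}}{-3 + 2 \cdot 4} = 62 \frac{-5 + \frac{1}{2} \cdot \frac{1}{3}}{-3 + 8} = 62 \frac{-5 + \frac{1}{6}}{5} = 62 \cdot \frac{1}{5} \left(- \frac{29}{6}\right) = 62 \left(- \frac{29}{30}\right) = - \frac{899}{15}$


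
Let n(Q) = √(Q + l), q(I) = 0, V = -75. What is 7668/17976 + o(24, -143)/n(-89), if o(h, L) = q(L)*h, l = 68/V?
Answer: 639/1498 ≈ 0.42657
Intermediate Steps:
l = -68/75 (l = 68/(-75) = 68*(-1/75) = -68/75 ≈ -0.90667)
n(Q) = √(-68/75 + Q) (n(Q) = √(Q - 68/75) = √(-68/75 + Q))
o(h, L) = 0 (o(h, L) = 0*h = 0)
7668/17976 + o(24, -143)/n(-89) = 7668/17976 + 0/((√(-204 + 225*(-89))/15)) = 7668*(1/17976) + 0/((√(-204 - 20025)/15)) = 639/1498 + 0/((√(-20229)/15)) = 639/1498 + 0/(((I*√20229)/15)) = 639/1498 + 0/((I*√20229/15)) = 639/1498 + 0*(-5*I*√20229/6743) = 639/1498 + 0 = 639/1498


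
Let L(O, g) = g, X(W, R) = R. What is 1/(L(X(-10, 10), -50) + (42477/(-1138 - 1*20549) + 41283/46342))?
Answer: -335006318/17108037471 ≈ -0.019582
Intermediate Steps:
1/(L(X(-10, 10), -50) + (42477/(-1138 - 1*20549) + 41283/46342)) = 1/(-50 + (42477/(-1138 - 1*20549) + 41283/46342)) = 1/(-50 + (42477/(-1138 - 20549) + 41283*(1/46342))) = 1/(-50 + (42477/(-21687) + 41283/46342)) = 1/(-50 + (42477*(-1/21687) + 41283/46342)) = 1/(-50 + (-14159/7229 + 41283/46342)) = 1/(-50 - 357721571/335006318) = 1/(-17108037471/335006318) = -335006318/17108037471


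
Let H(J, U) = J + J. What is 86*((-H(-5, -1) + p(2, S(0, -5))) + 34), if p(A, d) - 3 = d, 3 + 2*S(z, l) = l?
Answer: 3698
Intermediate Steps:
S(z, l) = -3/2 + l/2
H(J, U) = 2*J
p(A, d) = 3 + d
86*((-H(-5, -1) + p(2, S(0, -5))) + 34) = 86*((-2*(-5) + (3 + (-3/2 + (½)*(-5)))) + 34) = 86*((-1*(-10) + (3 + (-3/2 - 5/2))) + 34) = 86*((10 + (3 - 4)) + 34) = 86*((10 - 1) + 34) = 86*(9 + 34) = 86*43 = 3698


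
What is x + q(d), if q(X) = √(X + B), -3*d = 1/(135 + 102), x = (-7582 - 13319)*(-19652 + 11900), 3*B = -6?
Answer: 162024552 + I*√112417/237 ≈ 1.6202e+8 + 1.4147*I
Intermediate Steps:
B = -2 (B = (⅓)*(-6) = -2)
x = 162024552 (x = -20901*(-7752) = 162024552)
d = -1/711 (d = -1/(3*(135 + 102)) = -⅓/237 = -⅓*1/237 = -1/711 ≈ -0.0014065)
q(X) = √(-2 + X) (q(X) = √(X - 2) = √(-2 + X))
x + q(d) = 162024552 + √(-2 - 1/711) = 162024552 + √(-1423/711) = 162024552 + I*√112417/237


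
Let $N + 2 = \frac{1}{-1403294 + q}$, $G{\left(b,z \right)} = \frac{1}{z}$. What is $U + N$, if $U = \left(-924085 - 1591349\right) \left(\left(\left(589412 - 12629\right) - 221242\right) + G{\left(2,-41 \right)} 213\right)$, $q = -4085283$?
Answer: $- \frac{201251853362309931979}{225031657} \approx -8.9433 \cdot 10^{11}$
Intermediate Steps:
$U = - \frac{36667400924112}{41}$ ($U = \left(-924085 - 1591349\right) \left(\left(\left(589412 - 12629\right) - 221242\right) + \frac{1}{-41} \cdot 213\right) = - 2515434 \left(\left(576783 - 221242\right) - \frac{213}{41}\right) = - 2515434 \left(355541 - \frac{213}{41}\right) = \left(-2515434\right) \frac{14576968}{41} = - \frac{36667400924112}{41} \approx -8.9433 \cdot 10^{11}$)
$N = - \frac{10977155}{5488577}$ ($N = -2 + \frac{1}{-1403294 - 4085283} = -2 + \frac{1}{-5488577} = -2 - \frac{1}{5488577} = - \frac{10977155}{5488577} \approx -2.0$)
$U + N = - \frac{36667400924112}{41} - \frac{10977155}{5488577} = - \frac{201251853362309931979}{225031657}$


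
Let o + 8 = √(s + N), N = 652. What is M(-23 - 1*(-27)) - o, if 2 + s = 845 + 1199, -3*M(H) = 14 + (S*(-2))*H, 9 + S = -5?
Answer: -34 - √2694 ≈ -85.904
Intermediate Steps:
S = -14 (S = -9 - 5 = -14)
M(H) = -14/3 - 28*H/3 (M(H) = -(14 + (-14*(-2))*H)/3 = -(14 + 28*H)/3 = -14/3 - 28*H/3)
s = 2042 (s = -2 + (845 + 1199) = -2 + 2044 = 2042)
o = -8 + √2694 (o = -8 + √(2042 + 652) = -8 + √2694 ≈ 43.904)
M(-23 - 1*(-27)) - o = (-14/3 - 28*(-23 - 1*(-27))/3) - (-8 + √2694) = (-14/3 - 28*(-23 + 27)/3) + (8 - √2694) = (-14/3 - 28/3*4) + (8 - √2694) = (-14/3 - 112/3) + (8 - √2694) = -42 + (8 - √2694) = -34 - √2694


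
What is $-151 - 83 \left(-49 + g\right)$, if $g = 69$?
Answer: $-1811$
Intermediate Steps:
$-151 - 83 \left(-49 + g\right) = -151 - 83 \left(-49 + 69\right) = -151 - 1660 = -1811$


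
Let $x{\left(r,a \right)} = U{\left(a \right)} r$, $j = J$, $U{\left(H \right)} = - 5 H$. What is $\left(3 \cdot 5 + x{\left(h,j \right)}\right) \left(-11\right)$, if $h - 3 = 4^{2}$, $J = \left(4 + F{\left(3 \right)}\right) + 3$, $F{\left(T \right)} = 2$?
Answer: $9240$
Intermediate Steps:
$J = 9$ ($J = \left(4 + 2\right) + 3 = 6 + 3 = 9$)
$h = 19$ ($h = 3 + 4^{2} = 3 + 16 = 19$)
$j = 9$
$x{\left(r,a \right)} = - 5 a r$
$\left(3 \cdot 5 + x{\left(h,j \right)}\right) \left(-11\right) = \left(3 \cdot 5 - 45 \cdot 19\right) \left(-11\right) = \left(15 - 855\right) \left(-11\right) = \left(-840\right) \left(-11\right) = 9240$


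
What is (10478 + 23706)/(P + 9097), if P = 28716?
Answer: 34184/37813 ≈ 0.90403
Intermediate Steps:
(10478 + 23706)/(P + 9097) = (10478 + 23706)/(28716 + 9097) = 34184/37813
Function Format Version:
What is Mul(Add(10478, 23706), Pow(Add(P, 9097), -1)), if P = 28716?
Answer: Rational(34184, 37813) ≈ 0.90403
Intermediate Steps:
Mul(Add(10478, 23706), Pow(Add(P, 9097), -1)) = Mul(Add(10478, 23706), Pow(Add(28716, 9097), -1)) = Mul(34184, Pow(37813, -1)) = Mul(34184, Rational(1, 37813)) = Rational(34184, 37813)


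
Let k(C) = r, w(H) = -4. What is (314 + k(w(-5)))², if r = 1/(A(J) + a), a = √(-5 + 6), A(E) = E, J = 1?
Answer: 395641/4 ≈ 98910.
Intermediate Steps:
a = 1 (a = √1 = 1)
r = ½ (r = 1/(1 + 1) = 1/2 = ½ ≈ 0.50000)
k(C) = ½
(314 + k(w(-5)))² = (314 + ½)² = (629/2)² = 395641/4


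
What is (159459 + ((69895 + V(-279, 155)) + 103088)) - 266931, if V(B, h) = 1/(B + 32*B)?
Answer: 603159776/9207 ≈ 65511.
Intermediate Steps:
V(B, h) = 1/(33*B)
(159459 + ((69895 + V(-279, 155)) + 103088)) - 266931 = (159459 + ((69895 + (1/33)/(-279)) + 103088)) - 266931 = (159459 + ((69895 + (1/33)*(-1/279)) + 103088)) - 266931 = (159459 + ((69895 - 1/9207) + 103088)) - 266931 = (159459 + (643523264/9207 + 103088)) - 266931 = (159459 + 1592654480/9207) - 266931 = 3060793493/9207 - 266931 = 603159776/9207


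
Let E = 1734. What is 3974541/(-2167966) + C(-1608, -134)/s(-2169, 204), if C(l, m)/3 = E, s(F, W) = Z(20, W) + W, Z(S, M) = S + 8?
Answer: 2588916405/125742028 ≈ 20.589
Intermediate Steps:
Z(S, M) = 8 + S
s(F, W) = 28 + W (s(F, W) = (8 + 20) + W = 28 + W)
C(l, m) = 5202 (C(l, m) = 3*1734 = 5202)
3974541/(-2167966) + C(-1608, -134)/s(-2169, 204) = 3974541/(-2167966) + 5202/(28 + 204) = 3974541*(-1/2167966) + 5202/232 = -3974541/2167966 + 5202*(1/232) = -3974541/2167966 + 2601/116 = 2588916405/125742028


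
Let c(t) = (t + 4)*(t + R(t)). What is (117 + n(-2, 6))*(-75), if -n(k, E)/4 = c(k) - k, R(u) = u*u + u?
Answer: -8175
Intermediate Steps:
R(u) = u + u² (R(u) = u² + u = u + u²)
c(t) = (4 + t)*(t + t*(1 + t)) (c(t) = (t + 4)*(t + t*(1 + t)) = (4 + t)*(t + t*(1 + t)))
n(k, E) = 4*k - 4*k*(8 + k² + 6*k) (n(k, E) = -4*(k*(8 + k² + 6*k) - k) = -4*(-k + k*(8 + k² + 6*k)) = 4*k - 4*k*(8 + k² + 6*k))
(117 + n(-2, 6))*(-75) = (117 + 4*(-2)*(-7 - 1*(-2)² - 6*(-2)))*(-75) = (117 + 4*(-2)*(-7 - 1*4 + 12))*(-75) = (117 + 4*(-2)*(-7 - 4 + 12))*(-75) = (117 + 4*(-2)*1)*(-75) = (117 - 8)*(-75) = 109*(-75) = -8175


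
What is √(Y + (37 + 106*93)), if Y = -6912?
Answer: √2983 ≈ 54.617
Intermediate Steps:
√(Y + (37 + 106*93)) = √(-6912 + (37 + 106*93)) = √(-6912 + (37 + 9858)) = √(-6912 + 9895) = √2983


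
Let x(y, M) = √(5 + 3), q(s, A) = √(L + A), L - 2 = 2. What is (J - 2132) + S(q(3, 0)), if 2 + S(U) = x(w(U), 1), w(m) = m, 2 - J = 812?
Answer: -2944 + 2*√2 ≈ -2941.2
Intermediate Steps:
L = 4 (L = 2 + 2 = 4)
q(s, A) = √(4 + A)
J = -810 (J = 2 - 1*812 = 2 - 812 = -810)
x(y, M) = 2*√2 (x(y, M) = √8 = 2*√2)
S(U) = -2 + 2*√2
(J - 2132) + S(q(3, 0)) = (-810 - 2132) + (-2 + 2*√2) = -2942 + (-2 + 2*√2) = -2944 + 2*√2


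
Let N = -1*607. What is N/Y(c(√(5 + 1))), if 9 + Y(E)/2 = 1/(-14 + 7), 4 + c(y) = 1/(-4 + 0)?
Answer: 4249/128 ≈ 33.195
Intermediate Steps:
c(y) = -17/4 (c(y) = -4 + 1/(-4 + 0) = -4 + 1/(-4) = -4 - ¼ = -17/4)
N = -607
Y(E) = -128/7 (Y(E) = -18 + 2/(-14 + 7) = -18 + 2/(-7) = -18 + 2*(-⅐) = -18 - 2/7 = -128/7)
N/Y(c(√(5 + 1))) = -607/(-128/7) = -607*(-7/128) = 4249/128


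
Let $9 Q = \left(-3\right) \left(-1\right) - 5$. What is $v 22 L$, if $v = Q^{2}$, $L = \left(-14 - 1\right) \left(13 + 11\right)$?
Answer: $- \frac{3520}{9} \approx -391.11$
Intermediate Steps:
$L = -360$ ($L = \left(-15\right) 24 = -360$)
$Q = - \frac{2}{9}$ ($Q = \frac{\left(-3\right) \left(-1\right) - 5}{9} = \frac{3 - 5}{9} = \frac{1}{9} \left(-2\right) = - \frac{2}{9} \approx -0.22222$)
$v = \frac{4}{81}$ ($v = \left(- \frac{2}{9}\right)^{2} = \frac{4}{81} \approx 0.049383$)
$v 22 L = \frac{4}{81} \cdot 22 \left(-360\right) = \frac{88}{81} \left(-360\right) = - \frac{3520}{9}$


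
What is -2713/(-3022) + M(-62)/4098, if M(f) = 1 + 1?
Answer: 5561959/6192078 ≈ 0.89824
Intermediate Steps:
M(f) = 2
-2713/(-3022) + M(-62)/4098 = -2713/(-3022) + 2/4098 = -2713*(-1/3022) + 2*(1/4098) = 2713/3022 + 1/2049 = 5561959/6192078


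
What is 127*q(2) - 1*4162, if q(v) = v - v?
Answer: -4162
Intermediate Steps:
q(v) = 0
127*q(2) - 1*4162 = 127*0 - 1*4162 = 0 - 4162 = -4162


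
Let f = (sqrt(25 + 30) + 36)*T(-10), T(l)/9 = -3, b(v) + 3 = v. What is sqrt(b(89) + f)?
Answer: sqrt(-886 - 27*sqrt(55)) ≈ 32.958*I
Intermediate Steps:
b(v) = -3 + v
T(l) = -27 (T(l) = 9*(-3) = -27)
f = -972 - 27*sqrt(55) (f = (sqrt(25 + 30) + 36)*(-27) = (sqrt(55) + 36)*(-27) = (36 + sqrt(55))*(-27) = -972 - 27*sqrt(55) ≈ -1172.2)
sqrt(b(89) + f) = sqrt((-3 + 89) + (-972 - 27*sqrt(55))) = sqrt(86 + (-972 - 27*sqrt(55))) = sqrt(-886 - 27*sqrt(55))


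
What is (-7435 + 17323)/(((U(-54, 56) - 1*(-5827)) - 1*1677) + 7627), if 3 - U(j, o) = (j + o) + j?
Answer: 412/493 ≈ 0.83570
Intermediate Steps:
U(j, o) = 3 - o - 2*j (U(j, o) = 3 - ((j + o) + j) = 3 - (o + 2*j) = 3 + (-o - 2*j) = 3 - o - 2*j)
(-7435 + 17323)/(((U(-54, 56) - 1*(-5827)) - 1*1677) + 7627) = (-7435 + 17323)/((((3 - 1*56 - 2*(-54)) - 1*(-5827)) - 1*1677) + 7627) = 9888/((((3 - 56 + 108) + 5827) - 1677) + 7627) = 9888/(((55 + 5827) - 1677) + 7627) = 9888/((5882 - 1677) + 7627) = 9888/(4205 + 7627) = 9888/11832 = 9888*(1/11832) = 412/493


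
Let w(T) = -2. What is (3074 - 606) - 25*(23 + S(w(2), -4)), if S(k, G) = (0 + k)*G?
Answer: 1693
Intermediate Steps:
S(k, G) = G*k (S(k, G) = k*G = G*k)
(3074 - 606) - 25*(23 + S(w(2), -4)) = (3074 - 606) - 25*(23 - 4*(-2)) = 2468 - 25*(23 + 8) = 2468 - 25*31 = 2468 - 775 = 1693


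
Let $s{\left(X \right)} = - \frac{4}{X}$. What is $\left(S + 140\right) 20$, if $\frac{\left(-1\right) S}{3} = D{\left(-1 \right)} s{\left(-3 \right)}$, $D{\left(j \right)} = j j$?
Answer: $2720$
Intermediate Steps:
$D{\left(j \right)} = j^{2}$
$S = -4$ ($S = - 3 \left(-1\right)^{2} \left(- \frac{4}{-3}\right) = - 3 \cdot 1 \left(\left(-4\right) \left(- \frac{1}{3}\right)\right) = - 3 \cdot 1 \cdot \frac{4}{3} = \left(-3\right) \frac{4}{3} = -4$)
$\left(S + 140\right) 20 = \left(-4 + 140\right) 20 = 136 \cdot 20 = 2720$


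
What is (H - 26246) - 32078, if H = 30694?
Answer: -27630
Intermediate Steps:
(H - 26246) - 32078 = (30694 - 26246) - 32078 = 4448 - 32078 = -27630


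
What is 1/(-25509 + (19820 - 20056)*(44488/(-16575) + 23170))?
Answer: -16575/91046401507 ≈ -1.8205e-7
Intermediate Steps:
1/(-25509 + (19820 - 20056)*(44488/(-16575) + 23170)) = 1/(-25509 - 236*(44488*(-1/16575) + 23170)) = 1/(-25509 - 236*(-44488/16575 + 23170)) = 1/(-25509 - 236*383998262/16575) = 1/(-25509 - 90623589832/16575) = 1/(-91046401507/16575) = -16575/91046401507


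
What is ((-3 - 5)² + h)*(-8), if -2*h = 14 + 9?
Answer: -420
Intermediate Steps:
h = -23/2 (h = -(14 + 9)/2 = -½*23 = -23/2 ≈ -11.500)
((-3 - 5)² + h)*(-8) = ((-3 - 5)² - 23/2)*(-8) = ((-8)² - 23/2)*(-8) = (64 - 23/2)*(-8) = (105/2)*(-8) = -420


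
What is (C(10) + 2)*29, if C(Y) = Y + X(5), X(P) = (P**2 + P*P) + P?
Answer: 1943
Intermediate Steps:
X(P) = P + 2*P**2 (X(P) = (P**2 + P**2) + P = 2*P**2 + P = P + 2*P**2)
C(Y) = 55 + Y (C(Y) = Y + 5*(1 + 2*5) = Y + 5*(1 + 10) = Y + 5*11 = Y + 55 = 55 + Y)
(C(10) + 2)*29 = ((55 + 10) + 2)*29 = (65 + 2)*29 = 67*29 = 1943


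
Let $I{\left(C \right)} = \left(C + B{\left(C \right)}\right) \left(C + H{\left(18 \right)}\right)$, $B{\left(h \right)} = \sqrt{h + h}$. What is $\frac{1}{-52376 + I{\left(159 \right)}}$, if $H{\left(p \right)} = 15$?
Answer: $- \frac{12355}{300478166} - \frac{87 \sqrt{318}}{300478166} \approx -4.6281 \cdot 10^{-5}$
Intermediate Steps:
$B{\left(h \right)} = \sqrt{2} \sqrt{h}$ ($B{\left(h \right)} = \sqrt{2 h} = \sqrt{2} \sqrt{h}$)
$I{\left(C \right)} = \left(15 + C\right) \left(C + \sqrt{2} \sqrt{C}\right)$ ($I{\left(C \right)} = \left(C + \sqrt{2} \sqrt{C}\right) \left(C + 15\right) = \left(C + \sqrt{2} \sqrt{C}\right) \left(15 + C\right) = \left(15 + C\right) \left(C + \sqrt{2} \sqrt{C}\right)$)
$\frac{1}{-52376 + I{\left(159 \right)}} = \frac{1}{-52376 + \left(159^{2} + 15 \cdot 159 + \sqrt{2} \cdot 159^{\frac{3}{2}} + 15 \sqrt{2} \sqrt{159}\right)} = \frac{1}{-52376 + \left(25281 + 2385 + \sqrt{2} \cdot 159 \sqrt{159} + 15 \sqrt{318}\right)} = \frac{1}{-52376 + \left(25281 + 2385 + 159 \sqrt{318} + 15 \sqrt{318}\right)} = \frac{1}{-52376 + \left(27666 + 174 \sqrt{318}\right)} = \frac{1}{-24710 + 174 \sqrt{318}}$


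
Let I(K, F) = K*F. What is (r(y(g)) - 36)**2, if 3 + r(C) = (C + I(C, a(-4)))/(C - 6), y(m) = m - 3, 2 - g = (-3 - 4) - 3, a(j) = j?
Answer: 2304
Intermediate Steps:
I(K, F) = F*K
g = 12 (g = 2 - ((-3 - 4) - 3) = 2 - (-7 - 3) = 2 - 1*(-10) = 2 + 10 = 12)
y(m) = -3 + m
r(C) = -3 - 3*C/(-6 + C) (r(C) = -3 + (C - 4*C)/(C - 6) = -3 + (-3*C)/(-6 + C) = -3 - 3*C/(-6 + C))
(r(y(g)) - 36)**2 = (6*(3 - (-3 + 12))/(-6 + (-3 + 12)) - 36)**2 = (6*(3 - 1*9)/(-6 + 9) - 36)**2 = (6*(3 - 9)/3 - 36)**2 = (6*(1/3)*(-6) - 36)**2 = (-12 - 36)**2 = (-48)**2 = 2304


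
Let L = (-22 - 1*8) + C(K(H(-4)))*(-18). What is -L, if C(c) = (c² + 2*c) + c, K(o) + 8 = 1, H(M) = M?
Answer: 534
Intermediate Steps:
K(o) = -7 (K(o) = -8 + 1 = -7)
C(c) = c² + 3*c
L = -534 (L = (-22 - 1*8) - 7*(3 - 7)*(-18) = (-22 - 8) - 7*(-4)*(-18) = -30 + 28*(-18) = -30 - 504 = -534)
-L = -1*(-534) = 534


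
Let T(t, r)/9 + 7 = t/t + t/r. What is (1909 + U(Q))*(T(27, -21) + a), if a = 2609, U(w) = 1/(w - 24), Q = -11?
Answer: 1189556456/245 ≈ 4.8553e+6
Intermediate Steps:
U(w) = 1/(-24 + w)
T(t, r) = -54 + 9*t/r (T(t, r) = -63 + 9*(t/t + t/r) = -63 + 9*(1 + t/r) = -63 + (9 + 9*t/r) = -54 + 9*t/r)
(1909 + U(Q))*(T(27, -21) + a) = (1909 + 1/(-24 - 11))*((-54 + 9*27/(-21)) + 2609) = (1909 + 1/(-35))*((-54 + 9*27*(-1/21)) + 2609) = (1909 - 1/35)*((-54 - 81/7) + 2609) = 66814*(-459/7 + 2609)/35 = (66814/35)*(17804/7) = 1189556456/245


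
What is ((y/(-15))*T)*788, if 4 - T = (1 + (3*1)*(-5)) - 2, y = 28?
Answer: -88256/3 ≈ -29419.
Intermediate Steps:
T = 20 (T = 4 - ((1 + (3*1)*(-5)) - 2) = 4 - ((1 + 3*(-5)) - 2) = 4 - ((1 - 15) - 2) = 4 - (-14 - 2) = 4 - 1*(-16) = 4 + 16 = 20)
((y/(-15))*T)*788 = ((28/(-15))*20)*788 = ((28*(-1/15))*20)*788 = -28/15*20*788 = -112/3*788 = -88256/3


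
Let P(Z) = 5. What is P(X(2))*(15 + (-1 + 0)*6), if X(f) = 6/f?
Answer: 45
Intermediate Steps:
P(X(2))*(15 + (-1 + 0)*6) = 5*(15 + (-1 + 0)*6) = 5*(15 - 1*6) = 5*(15 - 6) = 5*9 = 45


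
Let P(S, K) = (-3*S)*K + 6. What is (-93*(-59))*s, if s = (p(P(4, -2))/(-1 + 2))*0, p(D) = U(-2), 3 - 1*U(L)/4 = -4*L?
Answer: 0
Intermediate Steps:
P(S, K) = 6 - 3*K*S (P(S, K) = -3*K*S + 6 = 6 - 3*K*S)
U(L) = 12 + 16*L (U(L) = 12 - (-16)*L = 12 + 16*L)
p(D) = -20 (p(D) = 12 + 16*(-2) = 12 - 32 = -20)
s = 0 (s = (-20/(-1 + 2))*0 = (-20/1)*0 = (1*(-20))*0 = -20*0 = 0)
(-93*(-59))*s = -93*(-59)*0 = 5487*0 = 0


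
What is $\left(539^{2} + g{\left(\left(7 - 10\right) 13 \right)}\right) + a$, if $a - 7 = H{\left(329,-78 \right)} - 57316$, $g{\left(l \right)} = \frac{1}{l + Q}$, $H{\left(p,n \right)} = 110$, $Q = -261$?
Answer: $\frac{69996599}{300} \approx 2.3332 \cdot 10^{5}$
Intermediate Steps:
$g{\left(l \right)} = \frac{1}{-261 + l}$ ($g{\left(l \right)} = \frac{1}{l - 261} = \frac{1}{-261 + l}$)
$a = -57199$ ($a = 7 + \left(110 - 57316\right) = 7 - 57206 = -57199$)
$\left(539^{2} + g{\left(\left(7 - 10\right) 13 \right)}\right) + a = \left(539^{2} + \frac{1}{-261 + \left(7 - 10\right) 13}\right) - 57199 = \left(290521 + \frac{1}{-261 - 39}\right) - 57199 = \left(290521 + \frac{1}{-300}\right) - 57199 = \left(290521 - \frac{1}{300}\right) - 57199 = \frac{87156299}{300} - 57199 = \frac{69996599}{300}$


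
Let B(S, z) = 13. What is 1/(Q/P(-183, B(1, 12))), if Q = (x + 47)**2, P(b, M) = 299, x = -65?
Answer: 299/324 ≈ 0.92284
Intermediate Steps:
Q = 324 (Q = (-65 + 47)**2 = (-18)**2 = 324)
1/(Q/P(-183, B(1, 12))) = 1/(324/299) = 299/324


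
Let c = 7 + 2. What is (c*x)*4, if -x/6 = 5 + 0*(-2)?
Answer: -1080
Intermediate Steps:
x = -30 (x = -6*(5 + 0*(-2)) = -6*(5 + 0) = -6*5 = -30)
c = 9
(c*x)*4 = (9*(-30))*4 = -270*4 = -1080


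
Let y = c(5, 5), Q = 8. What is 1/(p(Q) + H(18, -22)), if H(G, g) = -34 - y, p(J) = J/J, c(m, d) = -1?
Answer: -1/32 ≈ -0.031250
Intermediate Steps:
y = -1
p(J) = 1
H(G, g) = -33 (H(G, g) = -34 - 1*(-1) = -34 + 1 = -33)
1/(p(Q) + H(18, -22)) = 1/(1 - 33) = 1/(-32) = -1/32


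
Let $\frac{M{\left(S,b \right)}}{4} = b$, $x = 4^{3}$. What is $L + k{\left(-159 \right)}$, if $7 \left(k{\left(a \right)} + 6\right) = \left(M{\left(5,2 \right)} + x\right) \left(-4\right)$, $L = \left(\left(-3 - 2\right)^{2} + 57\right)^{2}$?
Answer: $\frac{46738}{7} \approx 6676.9$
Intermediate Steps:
$x = 64$
$M{\left(S,b \right)} = 4 b$
$L = 6724$ ($L = \left(\left(-5\right)^{2} + 57\right)^{2} = \left(25 + 57\right)^{2} = 82^{2} = 6724$)
$k{\left(a \right)} = - \frac{330}{7}$ ($k{\left(a \right)} = -6 + \frac{\left(4 \cdot 2 + 64\right) \left(-4\right)}{7} = -6 + \frac{\left(8 + 64\right) \left(-4\right)}{7} = -6 + \frac{72 \left(-4\right)}{7} = -6 + \frac{1}{7} \left(-288\right) = -6 - \frac{288}{7} = - \frac{330}{7}$)
$L + k{\left(-159 \right)} = 6724 - \frac{330}{7} = \frac{46738}{7}$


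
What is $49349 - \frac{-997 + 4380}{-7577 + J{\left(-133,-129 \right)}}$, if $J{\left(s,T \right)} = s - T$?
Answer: $\frac{374118152}{7581} \approx 49349.0$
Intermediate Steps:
$49349 - \frac{-997 + 4380}{-7577 + J{\left(-133,-129 \right)}} = 49349 - \frac{-997 + 4380}{-7577 - 4} = 49349 - \frac{3383}{-7577 + \left(-133 + 129\right)} = 49349 - \frac{3383}{-7577 - 4} = 49349 - \frac{3383}{-7581} = 49349 - 3383 \left(- \frac{1}{7581}\right) = 49349 - - \frac{3383}{7581} = 49349 + \frac{3383}{7581} = \frac{374118152}{7581}$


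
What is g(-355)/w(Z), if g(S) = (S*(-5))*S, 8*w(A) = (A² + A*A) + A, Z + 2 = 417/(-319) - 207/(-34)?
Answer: -148250411089000/536690259 ≈ -2.7623e+5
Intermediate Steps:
Z = 30163/10846 (Z = -2 + (417/(-319) - 207/(-34)) = -2 + (417*(-1/319) - 207*(-1/34)) = -2 + (-417/319 + 207/34) = -2 + 51855/10846 = 30163/10846 ≈ 2.7810)
w(A) = A²/4 + A/8 (w(A) = ((A² + A*A) + A)/8 = ((A² + A²) + A)/8 = (2*A² + A)/8 = (A + 2*A²)/8 = A²/4 + A/8)
g(S) = -5*S² (g(S) = (-5*S)*S = -5*S²)
g(-355)/w(Z) = (-5*(-355)²)/(((⅛)*(30163/10846)*(1 + 2*(30163/10846)))) = (-5*126025)/(((⅛)*(30163/10846)*(1 + 30163/5423))) = -630125/((⅛)*(30163/10846)*(35586/5423)) = -630125/536690259/235271432 = -630125*235271432/536690259 = -148250411089000/536690259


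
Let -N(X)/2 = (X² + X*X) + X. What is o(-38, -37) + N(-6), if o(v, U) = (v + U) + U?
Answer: -244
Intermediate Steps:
N(X) = -4*X² - 2*X (N(X) = -2*((X² + X*X) + X) = -2*((X² + X²) + X) = -2*(2*X² + X) = -2*(X + 2*X²) = -4*X² - 2*X)
o(v, U) = v + 2*U (o(v, U) = (U + v) + U = v + 2*U)
o(-38, -37) + N(-6) = (-38 + 2*(-37)) - 2*(-6)*(1 + 2*(-6)) = (-38 - 74) - 2*(-6)*(1 - 12) = -112 - 2*(-6)*(-11) = -112 - 132 = -244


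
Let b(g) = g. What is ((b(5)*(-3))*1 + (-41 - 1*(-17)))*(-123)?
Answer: 4797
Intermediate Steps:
((b(5)*(-3))*1 + (-41 - 1*(-17)))*(-123) = ((5*(-3))*1 + (-41 - 1*(-17)))*(-123) = (-15*1 + (-41 + 17))*(-123) = (-15 - 24)*(-123) = -39*(-123) = 4797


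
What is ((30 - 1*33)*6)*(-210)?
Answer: 3780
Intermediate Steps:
((30 - 1*33)*6)*(-210) = ((30 - 33)*6)*(-210) = -3*6*(-210) = -18*(-210) = 3780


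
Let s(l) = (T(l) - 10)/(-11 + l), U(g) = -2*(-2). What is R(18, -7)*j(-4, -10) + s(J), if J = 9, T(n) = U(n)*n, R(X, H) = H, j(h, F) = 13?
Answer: -104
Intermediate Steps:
U(g) = 4
T(n) = 4*n
s(l) = (-10 + 4*l)/(-11 + l) (s(l) = (4*l - 10)/(-11 + l) = (-10 + 4*l)/(-11 + l))
R(18, -7)*j(-4, -10) + s(J) = -7*13 + 2*(-5 + 2*9)/(-11 + 9) = -91 + 2*(-5 + 18)/(-2) = -91 + 2*(-½)*13 = -91 - 13 = -104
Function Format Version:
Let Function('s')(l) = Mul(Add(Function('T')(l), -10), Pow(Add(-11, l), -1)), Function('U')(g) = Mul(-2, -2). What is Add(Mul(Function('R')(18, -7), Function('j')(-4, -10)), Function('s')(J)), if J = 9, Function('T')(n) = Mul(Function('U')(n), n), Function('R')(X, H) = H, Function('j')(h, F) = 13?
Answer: -104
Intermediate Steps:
Function('U')(g) = 4
Function('T')(n) = Mul(4, n)
Function('s')(l) = Mul(Pow(Add(-11, l), -1), Add(-10, Mul(4, l))) (Function('s')(l) = Mul(Add(Mul(4, l), -10), Pow(Add(-11, l), -1)) = Mul(Add(-10, Mul(4, l)), Pow(Add(-11, l), -1)) = Mul(Pow(Add(-11, l), -1), Add(-10, Mul(4, l))))
Add(Mul(Function('R')(18, -7), Function('j')(-4, -10)), Function('s')(J)) = Add(Mul(-7, 13), Mul(2, Pow(Add(-11, 9), -1), Add(-5, Mul(2, 9)))) = Add(-91, Mul(2, Pow(-2, -1), Add(-5, 18))) = Add(-91, Mul(2, Rational(-1, 2), 13)) = Add(-91, -13) = -104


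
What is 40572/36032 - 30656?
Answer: -276139105/9008 ≈ -30655.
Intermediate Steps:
40572/36032 - 30656 = 40572*(1/36032) - 30656 = 10143/9008 - 30656 = -276139105/9008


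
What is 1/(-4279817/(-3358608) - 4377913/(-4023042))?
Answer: 750656724752/1773420953801 ≈ 0.42328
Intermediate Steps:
1/(-4279817/(-3358608) - 4377913/(-4023042)) = 1/(-4279817*(-1/3358608) - 4377913*(-1/4023042)) = 1/(4279817/3358608 + 4377913/4023042) = 1/(1773420953801/750656724752) = 750656724752/1773420953801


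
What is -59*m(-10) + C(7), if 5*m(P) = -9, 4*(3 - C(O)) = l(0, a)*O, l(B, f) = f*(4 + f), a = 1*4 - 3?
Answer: 2009/20 ≈ 100.45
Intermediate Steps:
a = 1 (a = 4 - 3 = 1)
C(O) = 3 - 5*O/4 (C(O) = 3 - 1*(4 + 1)*O/4 = 3 - 1*5*O/4 = 3 - 5*O/4)
m(P) = -9/5 (m(P) = (⅕)*(-9) = -9/5)
-59*m(-10) + C(7) = -59*(-9/5) + (3 - 5/4*7) = 531/5 + (3 - 35/4) = 531/5 - 23/4 = 2009/20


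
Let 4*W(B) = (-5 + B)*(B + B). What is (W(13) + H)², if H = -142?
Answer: 8100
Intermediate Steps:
W(B) = B*(-5 + B)/2 (W(B) = ((-5 + B)*(B + B))/4 = ((-5 + B)*(2*B))/4 = (2*B*(-5 + B))/4 = B*(-5 + B)/2)
(W(13) + H)² = ((½)*13*(-5 + 13) - 142)² = ((½)*13*8 - 142)² = (52 - 142)² = (-90)² = 8100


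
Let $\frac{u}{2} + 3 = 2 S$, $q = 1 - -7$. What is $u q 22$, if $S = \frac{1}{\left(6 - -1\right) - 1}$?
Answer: $- \frac{2816}{3} \approx -938.67$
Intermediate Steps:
$S = \frac{1}{6}$ ($S = \frac{1}{\left(6 + 1\right) - 1} = \frac{1}{7 - 1} = \frac{1}{6} \approx 0.16667$)
$q = 8$ ($q = 1 + 7 = 8$)
$u = - \frac{16}{3}$ ($u = -6 + 2 \cdot 2 \cdot \frac{1}{6} = -6 + 2 \cdot \frac{1}{3} = -6 + \frac{2}{3} = - \frac{16}{3} \approx -5.3333$)
$u q 22 = \left(- \frac{16}{3}\right) 8 \cdot 22 = \left(- \frac{128}{3}\right) 22 = - \frac{2816}{3}$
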